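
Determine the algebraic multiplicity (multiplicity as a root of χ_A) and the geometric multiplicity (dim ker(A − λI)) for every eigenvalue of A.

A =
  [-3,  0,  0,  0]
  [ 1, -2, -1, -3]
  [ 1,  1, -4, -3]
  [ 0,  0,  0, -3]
λ = -3: alg = 4, geom = 3

Step 1 — factor the characteristic polynomial to read off the algebraic multiplicities:
  χ_A(x) = (x + 3)^4

Step 2 — compute geometric multiplicities via the rank-nullity identity g(λ) = n − rank(A − λI):
  rank(A − (-3)·I) = 1, so dim ker(A − (-3)·I) = n − 1 = 3

Summary:
  λ = -3: algebraic multiplicity = 4, geometric multiplicity = 3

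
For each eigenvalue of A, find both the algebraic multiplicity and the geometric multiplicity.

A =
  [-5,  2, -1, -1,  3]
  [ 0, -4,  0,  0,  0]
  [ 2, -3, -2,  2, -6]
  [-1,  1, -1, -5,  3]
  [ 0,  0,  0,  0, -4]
λ = -4: alg = 5, geom = 3

Step 1 — factor the characteristic polynomial to read off the algebraic multiplicities:
  χ_A(x) = (x + 4)^5

Step 2 — compute geometric multiplicities via the rank-nullity identity g(λ) = n − rank(A − λI):
  rank(A − (-4)·I) = 2, so dim ker(A − (-4)·I) = n − 2 = 3

Summary:
  λ = -4: algebraic multiplicity = 5, geometric multiplicity = 3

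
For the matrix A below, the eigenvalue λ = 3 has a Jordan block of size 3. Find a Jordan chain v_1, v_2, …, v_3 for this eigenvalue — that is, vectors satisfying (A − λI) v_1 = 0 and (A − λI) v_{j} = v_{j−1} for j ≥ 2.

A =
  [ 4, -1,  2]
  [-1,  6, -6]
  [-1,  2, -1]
A Jordan chain for λ = 3 of length 3:
v_1 = (0, 2, 1)ᵀ
v_2 = (1, -1, -1)ᵀ
v_3 = (1, 0, 0)ᵀ

Let N = A − (3)·I. We want v_3 with N^3 v_3 = 0 but N^2 v_3 ≠ 0; then v_{j-1} := N · v_j for j = 3, …, 2.

Pick v_3 = (1, 0, 0)ᵀ.
Then v_2 = N · v_3 = (1, -1, -1)ᵀ.
Then v_1 = N · v_2 = (0, 2, 1)ᵀ.

Sanity check: (A − (3)·I) v_1 = (0, 0, 0)ᵀ = 0. ✓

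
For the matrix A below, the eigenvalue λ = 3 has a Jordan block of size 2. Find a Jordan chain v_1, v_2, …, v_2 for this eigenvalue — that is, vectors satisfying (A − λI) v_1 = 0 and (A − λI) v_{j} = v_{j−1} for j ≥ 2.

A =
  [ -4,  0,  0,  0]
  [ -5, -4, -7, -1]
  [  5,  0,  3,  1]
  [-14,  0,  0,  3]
A Jordan chain for λ = 3 of length 2:
v_1 = (0, -1, 1, 0)ᵀ
v_2 = (0, 0, 0, 1)ᵀ

Let N = A − (3)·I. We want v_2 with N^2 v_2 = 0 but N^1 v_2 ≠ 0; then v_{j-1} := N · v_j for j = 2, …, 2.

Pick v_2 = (0, 0, 0, 1)ᵀ.
Then v_1 = N · v_2 = (0, -1, 1, 0)ᵀ.

Sanity check: (A − (3)·I) v_1 = (0, 0, 0, 0)ᵀ = 0. ✓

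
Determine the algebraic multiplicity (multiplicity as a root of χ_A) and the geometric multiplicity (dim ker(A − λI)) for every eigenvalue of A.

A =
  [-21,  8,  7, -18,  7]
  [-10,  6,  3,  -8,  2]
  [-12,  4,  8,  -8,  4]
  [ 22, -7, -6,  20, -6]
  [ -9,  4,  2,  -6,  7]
λ = 4: alg = 5, geom = 2

Step 1 — factor the characteristic polynomial to read off the algebraic multiplicities:
  χ_A(x) = (x - 4)^5

Step 2 — compute geometric multiplicities via the rank-nullity identity g(λ) = n − rank(A − λI):
  rank(A − (4)·I) = 3, so dim ker(A − (4)·I) = n − 3 = 2

Summary:
  λ = 4: algebraic multiplicity = 5, geometric multiplicity = 2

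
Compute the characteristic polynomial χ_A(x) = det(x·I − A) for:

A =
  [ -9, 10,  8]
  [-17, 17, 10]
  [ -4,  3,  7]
x^3 - 15*x^2 + 75*x - 125

Expanding det(x·I − A) (e.g. by cofactor expansion or by noting that A is similar to its Jordan form J, which has the same characteristic polynomial as A) gives
  χ_A(x) = x^3 - 15*x^2 + 75*x - 125
which factors as (x - 5)^3. The eigenvalues (with algebraic multiplicities) are λ = 5 with multiplicity 3.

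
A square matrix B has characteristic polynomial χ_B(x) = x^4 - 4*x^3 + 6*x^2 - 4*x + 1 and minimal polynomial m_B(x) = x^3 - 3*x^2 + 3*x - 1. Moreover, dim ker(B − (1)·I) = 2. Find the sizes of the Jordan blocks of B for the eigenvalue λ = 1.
Block sizes for λ = 1: [3, 1]

Step 1 — from the characteristic polynomial, algebraic multiplicity of λ = 1 is 4. From dim ker(B − (1)·I) = 2, there are exactly 2 Jordan blocks for λ = 1.
Step 2 — from the minimal polynomial, the factor (x − 1)^3 tells us the largest block for λ = 1 has size 3.
Step 3 — with total size 4, 2 blocks, and largest block 3, the block sizes (in nonincreasing order) are [3, 1].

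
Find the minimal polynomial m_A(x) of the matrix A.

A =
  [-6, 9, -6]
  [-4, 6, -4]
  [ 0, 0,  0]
x^2

The characteristic polynomial is χ_A(x) = x^3, so the eigenvalues are known. The minimal polynomial is
  m_A(x) = Π_λ (x − λ)^{k_λ}
where k_λ is the size of the *largest* Jordan block for λ (equivalently, the smallest k with (A − λI)^k v = 0 for every generalised eigenvector v of λ).

  λ = 0: largest Jordan block has size 2, contributing (x − 0)^2

So m_A(x) = x^2 = x^2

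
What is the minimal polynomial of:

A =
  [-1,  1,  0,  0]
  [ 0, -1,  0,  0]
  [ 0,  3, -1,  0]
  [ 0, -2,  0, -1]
x^2 + 2*x + 1

The characteristic polynomial is χ_A(x) = (x + 1)^4, so the eigenvalues are known. The minimal polynomial is
  m_A(x) = Π_λ (x − λ)^{k_λ}
where k_λ is the size of the *largest* Jordan block for λ (equivalently, the smallest k with (A − λI)^k v = 0 for every generalised eigenvector v of λ).

  λ = -1: largest Jordan block has size 2, contributing (x + 1)^2

So m_A(x) = (x + 1)^2 = x^2 + 2*x + 1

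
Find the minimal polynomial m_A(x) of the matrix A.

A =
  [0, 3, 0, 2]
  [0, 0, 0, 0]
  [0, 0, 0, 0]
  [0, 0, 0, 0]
x^2

The characteristic polynomial is χ_A(x) = x^4, so the eigenvalues are known. The minimal polynomial is
  m_A(x) = Π_λ (x − λ)^{k_λ}
where k_λ is the size of the *largest* Jordan block for λ (equivalently, the smallest k with (A − λI)^k v = 0 for every generalised eigenvector v of λ).

  λ = 0: largest Jordan block has size 2, contributing (x − 0)^2

So m_A(x) = x^2 = x^2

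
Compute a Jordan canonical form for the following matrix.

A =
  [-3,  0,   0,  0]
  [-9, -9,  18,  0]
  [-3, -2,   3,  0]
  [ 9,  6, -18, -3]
J_2(-3) ⊕ J_1(-3) ⊕ J_1(-3)

The characteristic polynomial is
  det(x·I − A) = x^4 + 12*x^3 + 54*x^2 + 108*x + 81 = (x + 3)^4

Eigenvalues and multiplicities (the geometric multiplicity of λ is n − rank(A − λI), which equals the number of Jordan blocks for λ):
  λ = -3: algebraic multiplicity = 4, geometric multiplicity = 3

Determining the block sizes for each eigenvalue:
  λ = -3: 3 blocks summing to 4 forces exactly one block of size 2 and the rest size 1 → block sizes [2, 1, 1]

Assembling the blocks gives a Jordan form
J =
  [-3,  1,  0,  0]
  [ 0, -3,  0,  0]
  [ 0,  0, -3,  0]
  [ 0,  0,  0, -3]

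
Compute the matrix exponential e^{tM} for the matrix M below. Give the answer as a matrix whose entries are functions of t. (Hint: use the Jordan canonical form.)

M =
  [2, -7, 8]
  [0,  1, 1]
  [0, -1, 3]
e^{tM} =
  [exp(2*t), -t^2*exp(2*t)/2 - 7*t*exp(2*t), t^2*exp(2*t)/2 + 8*t*exp(2*t)]
  [0, -t*exp(2*t) + exp(2*t), t*exp(2*t)]
  [0, -t*exp(2*t), t*exp(2*t) + exp(2*t)]

Strategy: write M = P · J · P⁻¹ where J is a Jordan canonical form, so e^{tM} = P · e^{tJ} · P⁻¹, and e^{tJ} can be computed block-by-block.

M has Jordan form
J =
  [2, 1, 0]
  [0, 2, 1]
  [0, 0, 2]
(up to reordering of blocks).

Per-block formulas:
  For a 3×3 Jordan block J_3(2): exp(t · J_3(2)) = e^(2t)·(I + t·N + (t^2/2)·N^2), where N is the 3×3 nilpotent shift.

After assembling e^{tJ} and conjugating by P, we get:

e^{tM} =
  [exp(2*t), -t^2*exp(2*t)/2 - 7*t*exp(2*t), t^2*exp(2*t)/2 + 8*t*exp(2*t)]
  [0, -t*exp(2*t) + exp(2*t), t*exp(2*t)]
  [0, -t*exp(2*t), t*exp(2*t) + exp(2*t)]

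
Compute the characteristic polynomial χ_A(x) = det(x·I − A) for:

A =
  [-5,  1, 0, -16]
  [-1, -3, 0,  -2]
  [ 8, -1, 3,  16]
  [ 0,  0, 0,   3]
x^4 + 2*x^3 - 23*x^2 - 24*x + 144

Expanding det(x·I − A) (e.g. by cofactor expansion or by noting that A is similar to its Jordan form J, which has the same characteristic polynomial as A) gives
  χ_A(x) = x^4 + 2*x^3 - 23*x^2 - 24*x + 144
which factors as (x - 3)^2*(x + 4)^2. The eigenvalues (with algebraic multiplicities) are λ = -4 with multiplicity 2, λ = 3 with multiplicity 2.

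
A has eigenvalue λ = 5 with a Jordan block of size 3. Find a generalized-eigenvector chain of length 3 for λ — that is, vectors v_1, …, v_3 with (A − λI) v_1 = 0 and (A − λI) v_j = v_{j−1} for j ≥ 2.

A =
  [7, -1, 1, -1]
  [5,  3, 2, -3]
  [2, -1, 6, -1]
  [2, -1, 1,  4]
A Jordan chain for λ = 5 of length 3:
v_1 = (-1, -2, -1, -1)ᵀ
v_2 = (2, 5, 2, 2)ᵀ
v_3 = (1, 0, 0, 0)ᵀ

Let N = A − (5)·I. We want v_3 with N^3 v_3 = 0 but N^2 v_3 ≠ 0; then v_{j-1} := N · v_j for j = 3, …, 2.

Pick v_3 = (1, 0, 0, 0)ᵀ.
Then v_2 = N · v_3 = (2, 5, 2, 2)ᵀ.
Then v_1 = N · v_2 = (-1, -2, -1, -1)ᵀ.

Sanity check: (A − (5)·I) v_1 = (0, 0, 0, 0)ᵀ = 0. ✓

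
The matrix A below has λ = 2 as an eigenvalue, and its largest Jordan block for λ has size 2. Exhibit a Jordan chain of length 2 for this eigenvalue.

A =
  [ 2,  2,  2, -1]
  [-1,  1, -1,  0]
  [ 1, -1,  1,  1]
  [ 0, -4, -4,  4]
A Jordan chain for λ = 2 of length 2:
v_1 = (0, -1, 1, 0)ᵀ
v_2 = (1, 0, 0, 0)ᵀ

Let N = A − (2)·I. We want v_2 with N^2 v_2 = 0 but N^1 v_2 ≠ 0; then v_{j-1} := N · v_j for j = 2, …, 2.

Pick v_2 = (1, 0, 0, 0)ᵀ.
Then v_1 = N · v_2 = (0, -1, 1, 0)ᵀ.

Sanity check: (A − (2)·I) v_1 = (0, 0, 0, 0)ᵀ = 0. ✓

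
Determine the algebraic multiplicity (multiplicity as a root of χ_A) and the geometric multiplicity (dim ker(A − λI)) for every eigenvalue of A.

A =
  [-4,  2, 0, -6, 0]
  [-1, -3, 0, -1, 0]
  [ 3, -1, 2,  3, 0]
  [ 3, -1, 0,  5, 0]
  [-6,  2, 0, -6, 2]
λ = -2: alg = 2, geom = 1; λ = 2: alg = 3, geom = 3

Step 1 — factor the characteristic polynomial to read off the algebraic multiplicities:
  χ_A(x) = (x - 2)^3*(x + 2)^2

Step 2 — compute geometric multiplicities via the rank-nullity identity g(λ) = n − rank(A − λI):
  rank(A − (-2)·I) = 4, so dim ker(A − (-2)·I) = n − 4 = 1
  rank(A − (2)·I) = 2, so dim ker(A − (2)·I) = n − 2 = 3

Summary:
  λ = -2: algebraic multiplicity = 2, geometric multiplicity = 1
  λ = 2: algebraic multiplicity = 3, geometric multiplicity = 3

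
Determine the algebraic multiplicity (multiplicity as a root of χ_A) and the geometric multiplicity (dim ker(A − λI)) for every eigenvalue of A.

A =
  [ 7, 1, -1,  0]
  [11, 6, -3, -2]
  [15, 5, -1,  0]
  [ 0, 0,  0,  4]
λ = 4: alg = 4, geom = 2

Step 1 — factor the characteristic polynomial to read off the algebraic multiplicities:
  χ_A(x) = (x - 4)^4

Step 2 — compute geometric multiplicities via the rank-nullity identity g(λ) = n − rank(A − λI):
  rank(A − (4)·I) = 2, so dim ker(A − (4)·I) = n − 2 = 2

Summary:
  λ = 4: algebraic multiplicity = 4, geometric multiplicity = 2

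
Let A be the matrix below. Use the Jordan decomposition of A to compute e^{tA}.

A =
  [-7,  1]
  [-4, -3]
e^{tA} =
  [-2*t*exp(-5*t) + exp(-5*t), t*exp(-5*t)]
  [-4*t*exp(-5*t), 2*t*exp(-5*t) + exp(-5*t)]

Strategy: write A = P · J · P⁻¹ where J is a Jordan canonical form, so e^{tA} = P · e^{tJ} · P⁻¹, and e^{tJ} can be computed block-by-block.

A has Jordan form
J =
  [-5,  1]
  [ 0, -5]
(up to reordering of blocks).

Per-block formulas:
  For a 2×2 Jordan block J_2(-5): exp(t · J_2(-5)) = e^(-5t)·(I + t·N), where N is the 2×2 nilpotent shift.

After assembling e^{tJ} and conjugating by P, we get:

e^{tA} =
  [-2*t*exp(-5*t) + exp(-5*t), t*exp(-5*t)]
  [-4*t*exp(-5*t), 2*t*exp(-5*t) + exp(-5*t)]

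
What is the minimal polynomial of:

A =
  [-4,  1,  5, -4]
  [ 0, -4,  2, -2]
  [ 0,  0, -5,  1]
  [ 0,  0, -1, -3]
x^3 + 12*x^2 + 48*x + 64

The characteristic polynomial is χ_A(x) = (x + 4)^4, so the eigenvalues are known. The minimal polynomial is
  m_A(x) = Π_λ (x − λ)^{k_λ}
where k_λ is the size of the *largest* Jordan block for λ (equivalently, the smallest k with (A − λI)^k v = 0 for every generalised eigenvector v of λ).

  λ = -4: largest Jordan block has size 3, contributing (x + 4)^3

So m_A(x) = (x + 4)^3 = x^3 + 12*x^2 + 48*x + 64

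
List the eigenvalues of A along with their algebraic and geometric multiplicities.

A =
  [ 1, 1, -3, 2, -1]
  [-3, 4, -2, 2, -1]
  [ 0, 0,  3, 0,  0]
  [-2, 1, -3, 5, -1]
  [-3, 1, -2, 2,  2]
λ = 3: alg = 5, geom = 3

Step 1 — factor the characteristic polynomial to read off the algebraic multiplicities:
  χ_A(x) = (x - 3)^5

Step 2 — compute geometric multiplicities via the rank-nullity identity g(λ) = n − rank(A − λI):
  rank(A − (3)·I) = 2, so dim ker(A − (3)·I) = n − 2 = 3

Summary:
  λ = 3: algebraic multiplicity = 5, geometric multiplicity = 3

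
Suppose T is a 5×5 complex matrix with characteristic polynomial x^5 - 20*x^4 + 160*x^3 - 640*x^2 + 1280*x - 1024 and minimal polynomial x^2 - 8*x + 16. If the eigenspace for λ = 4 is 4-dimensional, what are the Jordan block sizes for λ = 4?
Block sizes for λ = 4: [2, 1, 1, 1]

Step 1 — from the characteristic polynomial, algebraic multiplicity of λ = 4 is 5. From dim ker(T − (4)·I) = 4, there are exactly 4 Jordan blocks for λ = 4.
Step 2 — from the minimal polynomial, the factor (x − 4)^2 tells us the largest block for λ = 4 has size 2.
Step 3 — with total size 5, 4 blocks, and largest block 2, the block sizes (in nonincreasing order) are [2, 1, 1, 1].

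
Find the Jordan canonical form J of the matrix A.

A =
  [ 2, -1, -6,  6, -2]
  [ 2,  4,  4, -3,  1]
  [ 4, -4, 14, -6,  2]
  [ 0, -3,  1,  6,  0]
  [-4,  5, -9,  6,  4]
J_3(6) ⊕ J_2(6)

The characteristic polynomial is
  det(x·I − A) = x^5 - 30*x^4 + 360*x^3 - 2160*x^2 + 6480*x - 7776 = (x - 6)^5

Eigenvalues and multiplicities (the geometric multiplicity of λ is n − rank(A − λI), which equals the number of Jordan blocks for λ):
  λ = 6: algebraic multiplicity = 5, geometric multiplicity = 2

Determining the block sizes for each eigenvalue:
  λ = 6: with am = 5 and gm = 2, the partition is not yet determined (e.g. several partitions of 5 into 2 parts exist). Let N = A − (6)·I. Computing rank(N^1) = 3, rank(N^2) = 1, rank(N^3) = 0; the number of blocks of size ≥ j is rank(N^{j−1}) − rank(N^j), giving [2, 2, 1]. So we have 1 block(s) of size 3, 1 block(s) of size 2 → block sizes [3, 2]

Assembling the blocks gives a Jordan form
J =
  [6, 1, 0, 0, 0]
  [0, 6, 1, 0, 0]
  [0, 0, 6, 0, 0]
  [0, 0, 0, 6, 1]
  [0, 0, 0, 0, 6]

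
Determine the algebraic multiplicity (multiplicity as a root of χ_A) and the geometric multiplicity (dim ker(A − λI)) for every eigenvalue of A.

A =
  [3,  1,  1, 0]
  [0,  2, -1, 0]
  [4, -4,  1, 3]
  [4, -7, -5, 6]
λ = 3: alg = 4, geom = 2

Step 1 — factor the characteristic polynomial to read off the algebraic multiplicities:
  χ_A(x) = (x - 3)^4

Step 2 — compute geometric multiplicities via the rank-nullity identity g(λ) = n − rank(A − λI):
  rank(A − (3)·I) = 2, so dim ker(A − (3)·I) = n − 2 = 2

Summary:
  λ = 3: algebraic multiplicity = 4, geometric multiplicity = 2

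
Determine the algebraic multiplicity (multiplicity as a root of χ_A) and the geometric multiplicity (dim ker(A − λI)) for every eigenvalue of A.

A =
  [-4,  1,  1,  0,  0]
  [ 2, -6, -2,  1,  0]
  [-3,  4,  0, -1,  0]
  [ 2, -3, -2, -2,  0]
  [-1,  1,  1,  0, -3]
λ = -3: alg = 5, geom = 3

Step 1 — factor the characteristic polynomial to read off the algebraic multiplicities:
  χ_A(x) = (x + 3)^5

Step 2 — compute geometric multiplicities via the rank-nullity identity g(λ) = n − rank(A − λI):
  rank(A − (-3)·I) = 2, so dim ker(A − (-3)·I) = n − 2 = 3

Summary:
  λ = -3: algebraic multiplicity = 5, geometric multiplicity = 3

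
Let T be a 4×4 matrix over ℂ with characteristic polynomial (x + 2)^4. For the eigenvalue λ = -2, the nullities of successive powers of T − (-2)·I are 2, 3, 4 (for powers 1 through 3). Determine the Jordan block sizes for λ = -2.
Block sizes for λ = -2: [3, 1]

From the dimensions of kernels of powers, the number of Jordan blocks of size at least j is d_j − d_{j−1} where d_j = dim ker(N^j) (with d_0 = 0). Computing the differences gives [2, 1, 1].
The number of blocks of size exactly k is (#blocks of size ≥ k) − (#blocks of size ≥ k + 1), so the partition is: 1 block(s) of size 1, 1 block(s) of size 3.
In nonincreasing order the block sizes are [3, 1].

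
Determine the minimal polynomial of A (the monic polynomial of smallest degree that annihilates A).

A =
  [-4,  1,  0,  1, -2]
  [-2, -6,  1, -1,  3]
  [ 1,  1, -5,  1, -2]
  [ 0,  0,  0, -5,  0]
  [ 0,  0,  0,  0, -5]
x^3 + 15*x^2 + 75*x + 125

The characteristic polynomial is χ_A(x) = (x + 5)^5, so the eigenvalues are known. The minimal polynomial is
  m_A(x) = Π_λ (x − λ)^{k_λ}
where k_λ is the size of the *largest* Jordan block for λ (equivalently, the smallest k with (A − λI)^k v = 0 for every generalised eigenvector v of λ).

  λ = -5: largest Jordan block has size 3, contributing (x + 5)^3

So m_A(x) = (x + 5)^3 = x^3 + 15*x^2 + 75*x + 125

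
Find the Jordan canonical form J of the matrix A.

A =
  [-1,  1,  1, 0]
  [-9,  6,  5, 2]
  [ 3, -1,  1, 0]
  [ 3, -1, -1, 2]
J_3(2) ⊕ J_1(2)

The characteristic polynomial is
  det(x·I − A) = x^4 - 8*x^3 + 24*x^2 - 32*x + 16 = (x - 2)^4

Eigenvalues and multiplicities (the geometric multiplicity of λ is n − rank(A − λI), which equals the number of Jordan blocks for λ):
  λ = 2: algebraic multiplicity = 4, geometric multiplicity = 2

Determining the block sizes for each eigenvalue:
  λ = 2: with am = 4 and gm = 2, the partition is not yet determined (e.g. several partitions of 4 into 2 parts exist). Let N = A − (2)·I. Computing rank(N^1) = 2, rank(N^2) = 1, rank(N^3) = 0; the number of blocks of size ≥ j is rank(N^{j−1}) − rank(N^j), giving [2, 1, 1]. So we have 1 block(s) of size 3, 1 block(s) of size 1 → block sizes [3, 1]

Assembling the blocks gives a Jordan form
J =
  [2, 1, 0, 0]
  [0, 2, 1, 0]
  [0, 0, 2, 0]
  [0, 0, 0, 2]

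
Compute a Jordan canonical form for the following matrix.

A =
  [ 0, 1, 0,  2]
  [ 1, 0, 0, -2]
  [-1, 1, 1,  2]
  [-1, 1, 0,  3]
J_2(1) ⊕ J_1(1) ⊕ J_1(1)

The characteristic polynomial is
  det(x·I − A) = x^4 - 4*x^3 + 6*x^2 - 4*x + 1 = (x - 1)^4

Eigenvalues and multiplicities (the geometric multiplicity of λ is n − rank(A − λI), which equals the number of Jordan blocks for λ):
  λ = 1: algebraic multiplicity = 4, geometric multiplicity = 3

Determining the block sizes for each eigenvalue:
  λ = 1: 3 blocks summing to 4 forces exactly one block of size 2 and the rest size 1 → block sizes [2, 1, 1]

Assembling the blocks gives a Jordan form
J =
  [1, 1, 0, 0]
  [0, 1, 0, 0]
  [0, 0, 1, 0]
  [0, 0, 0, 1]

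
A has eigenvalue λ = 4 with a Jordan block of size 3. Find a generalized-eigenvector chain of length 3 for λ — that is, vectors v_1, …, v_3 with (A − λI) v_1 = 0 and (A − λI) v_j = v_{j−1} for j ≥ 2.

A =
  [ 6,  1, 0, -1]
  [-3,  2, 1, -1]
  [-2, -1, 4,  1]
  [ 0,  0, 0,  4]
A Jordan chain for λ = 4 of length 3:
v_1 = (1, -2, -1, 0)ᵀ
v_2 = (2, -3, -2, 0)ᵀ
v_3 = (1, 0, 0, 0)ᵀ

Let N = A − (4)·I. We want v_3 with N^3 v_3 = 0 but N^2 v_3 ≠ 0; then v_{j-1} := N · v_j for j = 3, …, 2.

Pick v_3 = (1, 0, 0, 0)ᵀ.
Then v_2 = N · v_3 = (2, -3, -2, 0)ᵀ.
Then v_1 = N · v_2 = (1, -2, -1, 0)ᵀ.

Sanity check: (A − (4)·I) v_1 = (0, 0, 0, 0)ᵀ = 0. ✓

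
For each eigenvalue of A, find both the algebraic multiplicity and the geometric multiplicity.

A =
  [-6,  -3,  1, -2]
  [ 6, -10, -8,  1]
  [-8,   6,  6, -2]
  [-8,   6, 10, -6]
λ = -4: alg = 4, geom = 2

Step 1 — factor the characteristic polynomial to read off the algebraic multiplicities:
  χ_A(x) = (x + 4)^4

Step 2 — compute geometric multiplicities via the rank-nullity identity g(λ) = n − rank(A − λI):
  rank(A − (-4)·I) = 2, so dim ker(A − (-4)·I) = n − 2 = 2

Summary:
  λ = -4: algebraic multiplicity = 4, geometric multiplicity = 2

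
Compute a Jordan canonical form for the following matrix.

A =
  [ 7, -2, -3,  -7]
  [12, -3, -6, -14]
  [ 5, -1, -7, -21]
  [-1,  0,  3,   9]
J_2(1) ⊕ J_1(2) ⊕ J_1(2)

The characteristic polynomial is
  det(x·I − A) = x^4 - 6*x^3 + 13*x^2 - 12*x + 4 = (x - 2)^2*(x - 1)^2

Eigenvalues and multiplicities (the geometric multiplicity of λ is n − rank(A − λI), which equals the number of Jordan blocks for λ):
  λ = 1: algebraic multiplicity = 2, geometric multiplicity = 1
  λ = 2: algebraic multiplicity = 2, geometric multiplicity = 2

Determining the block sizes for each eigenvalue:
  λ = 1: one block (gm = 1), so the single block has size am = 2 → block sizes [2]
  λ = 2: gm = am = 2, so every block has size 1 → block sizes [1, 1]

Assembling the blocks gives a Jordan form
J =
  [1, 1, 0, 0]
  [0, 1, 0, 0]
  [0, 0, 2, 0]
  [0, 0, 0, 2]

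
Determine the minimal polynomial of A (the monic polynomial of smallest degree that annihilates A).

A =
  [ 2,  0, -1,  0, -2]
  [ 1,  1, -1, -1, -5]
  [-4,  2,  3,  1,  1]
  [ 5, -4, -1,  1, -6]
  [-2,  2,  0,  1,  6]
x^4 - 10*x^3 + 36*x^2 - 54*x + 27

The characteristic polynomial is χ_A(x) = (x - 3)^4*(x - 1), so the eigenvalues are known. The minimal polynomial is
  m_A(x) = Π_λ (x − λ)^{k_λ}
where k_λ is the size of the *largest* Jordan block for λ (equivalently, the smallest k with (A − λI)^k v = 0 for every generalised eigenvector v of λ).

  λ = 1: largest Jordan block has size 1, contributing (x − 1)
  λ = 3: largest Jordan block has size 3, contributing (x − 3)^3

So m_A(x) = (x - 3)^3*(x - 1) = x^4 - 10*x^3 + 36*x^2 - 54*x + 27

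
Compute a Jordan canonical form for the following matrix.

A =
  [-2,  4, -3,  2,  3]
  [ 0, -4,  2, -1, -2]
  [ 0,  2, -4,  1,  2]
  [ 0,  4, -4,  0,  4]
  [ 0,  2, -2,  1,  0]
J_2(-2) ⊕ J_2(-2) ⊕ J_1(-2)

The characteristic polynomial is
  det(x·I − A) = x^5 + 10*x^4 + 40*x^3 + 80*x^2 + 80*x + 32 = (x + 2)^5

Eigenvalues and multiplicities (the geometric multiplicity of λ is n − rank(A − λI), which equals the number of Jordan blocks for λ):
  λ = -2: algebraic multiplicity = 5, geometric multiplicity = 3

Determining the block sizes for each eigenvalue:
  λ = -2: with am = 5 and gm = 3, the partition is not yet determined (e.g. several partitions of 5 into 3 parts exist). Let N = A − (-2)·I. Computing rank(N^1) = 2, rank(N^2) = 0; the number of blocks of size ≥ j is rank(N^{j−1}) − rank(N^j), giving [3, 2]. So we have 2 block(s) of size 2, 1 block(s) of size 1 → block sizes [2, 2, 1]

Assembling the blocks gives a Jordan form
J =
  [-2,  1,  0,  0,  0]
  [ 0, -2,  0,  0,  0]
  [ 0,  0, -2,  1,  0]
  [ 0,  0,  0, -2,  0]
  [ 0,  0,  0,  0, -2]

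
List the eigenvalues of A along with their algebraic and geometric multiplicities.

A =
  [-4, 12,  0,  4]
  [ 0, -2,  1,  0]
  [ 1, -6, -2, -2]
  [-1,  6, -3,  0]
λ = -2: alg = 4, geom = 2

Step 1 — factor the characteristic polynomial to read off the algebraic multiplicities:
  χ_A(x) = (x + 2)^4

Step 2 — compute geometric multiplicities via the rank-nullity identity g(λ) = n − rank(A − λI):
  rank(A − (-2)·I) = 2, so dim ker(A − (-2)·I) = n − 2 = 2

Summary:
  λ = -2: algebraic multiplicity = 4, geometric multiplicity = 2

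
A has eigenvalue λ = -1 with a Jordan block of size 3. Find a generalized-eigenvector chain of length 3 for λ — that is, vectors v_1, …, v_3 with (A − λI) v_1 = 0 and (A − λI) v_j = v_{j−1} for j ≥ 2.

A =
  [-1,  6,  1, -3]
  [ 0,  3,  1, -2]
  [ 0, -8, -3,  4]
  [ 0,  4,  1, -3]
A Jordan chain for λ = -1 of length 3:
v_1 = (4, 0, 0, 0)ᵀ
v_2 = (6, 4, -8, 4)ᵀ
v_3 = (0, 1, 0, 0)ᵀ

Let N = A − (-1)·I. We want v_3 with N^3 v_3 = 0 but N^2 v_3 ≠ 0; then v_{j-1} := N · v_j for j = 3, …, 2.

Pick v_3 = (0, 1, 0, 0)ᵀ.
Then v_2 = N · v_3 = (6, 4, -8, 4)ᵀ.
Then v_1 = N · v_2 = (4, 0, 0, 0)ᵀ.

Sanity check: (A − (-1)·I) v_1 = (0, 0, 0, 0)ᵀ = 0. ✓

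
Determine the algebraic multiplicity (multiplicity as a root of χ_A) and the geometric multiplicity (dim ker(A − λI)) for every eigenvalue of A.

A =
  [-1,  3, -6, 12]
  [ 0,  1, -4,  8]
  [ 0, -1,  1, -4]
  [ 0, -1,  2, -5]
λ = -1: alg = 4, geom = 3

Step 1 — factor the characteristic polynomial to read off the algebraic multiplicities:
  χ_A(x) = (x + 1)^4

Step 2 — compute geometric multiplicities via the rank-nullity identity g(λ) = n − rank(A − λI):
  rank(A − (-1)·I) = 1, so dim ker(A − (-1)·I) = n − 1 = 3

Summary:
  λ = -1: algebraic multiplicity = 4, geometric multiplicity = 3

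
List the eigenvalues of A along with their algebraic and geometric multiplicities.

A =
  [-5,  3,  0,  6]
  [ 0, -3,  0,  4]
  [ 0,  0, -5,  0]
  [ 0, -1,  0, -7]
λ = -5: alg = 4, geom = 3

Step 1 — factor the characteristic polynomial to read off the algebraic multiplicities:
  χ_A(x) = (x + 5)^4

Step 2 — compute geometric multiplicities via the rank-nullity identity g(λ) = n − rank(A − λI):
  rank(A − (-5)·I) = 1, so dim ker(A − (-5)·I) = n − 1 = 3

Summary:
  λ = -5: algebraic multiplicity = 4, geometric multiplicity = 3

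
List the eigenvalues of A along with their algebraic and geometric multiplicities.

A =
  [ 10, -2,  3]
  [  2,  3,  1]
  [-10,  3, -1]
λ = 4: alg = 3, geom = 1

Step 1 — factor the characteristic polynomial to read off the algebraic multiplicities:
  χ_A(x) = (x - 4)^3

Step 2 — compute geometric multiplicities via the rank-nullity identity g(λ) = n − rank(A − λI):
  rank(A − (4)·I) = 2, so dim ker(A − (4)·I) = n − 2 = 1

Summary:
  λ = 4: algebraic multiplicity = 3, geometric multiplicity = 1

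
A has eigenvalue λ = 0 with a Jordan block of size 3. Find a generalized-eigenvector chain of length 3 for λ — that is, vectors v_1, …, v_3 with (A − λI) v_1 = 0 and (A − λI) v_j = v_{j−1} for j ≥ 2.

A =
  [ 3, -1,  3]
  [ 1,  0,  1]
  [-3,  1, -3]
A Jordan chain for λ = 0 of length 3:
v_1 = (-1, 0, 1)ᵀ
v_2 = (3, 1, -3)ᵀ
v_3 = (1, 0, 0)ᵀ

Let N = A − (0)·I. We want v_3 with N^3 v_3 = 0 but N^2 v_3 ≠ 0; then v_{j-1} := N · v_j for j = 3, …, 2.

Pick v_3 = (1, 0, 0)ᵀ.
Then v_2 = N · v_3 = (3, 1, -3)ᵀ.
Then v_1 = N · v_2 = (-1, 0, 1)ᵀ.

Sanity check: (A − (0)·I) v_1 = (0, 0, 0)ᵀ = 0. ✓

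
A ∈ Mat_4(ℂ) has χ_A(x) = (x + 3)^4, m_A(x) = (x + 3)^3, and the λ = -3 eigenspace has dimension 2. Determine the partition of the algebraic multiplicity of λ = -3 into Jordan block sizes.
Block sizes for λ = -3: [3, 1]

Step 1 — from the characteristic polynomial, algebraic multiplicity of λ = -3 is 4. From dim ker(A − (-3)·I) = 2, there are exactly 2 Jordan blocks for λ = -3.
Step 2 — from the minimal polynomial, the factor (x + 3)^3 tells us the largest block for λ = -3 has size 3.
Step 3 — with total size 4, 2 blocks, and largest block 3, the block sizes (in nonincreasing order) are [3, 1].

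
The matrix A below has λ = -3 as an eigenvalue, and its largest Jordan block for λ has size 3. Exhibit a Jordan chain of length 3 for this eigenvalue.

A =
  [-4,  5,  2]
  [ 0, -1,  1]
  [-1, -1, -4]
A Jordan chain for λ = -3 of length 3:
v_1 = (-1, -1, 2)ᵀ
v_2 = (-1, 0, -1)ᵀ
v_3 = (1, 0, 0)ᵀ

Let N = A − (-3)·I. We want v_3 with N^3 v_3 = 0 but N^2 v_3 ≠ 0; then v_{j-1} := N · v_j for j = 3, …, 2.

Pick v_3 = (1, 0, 0)ᵀ.
Then v_2 = N · v_3 = (-1, 0, -1)ᵀ.
Then v_1 = N · v_2 = (-1, -1, 2)ᵀ.

Sanity check: (A − (-3)·I) v_1 = (0, 0, 0)ᵀ = 0. ✓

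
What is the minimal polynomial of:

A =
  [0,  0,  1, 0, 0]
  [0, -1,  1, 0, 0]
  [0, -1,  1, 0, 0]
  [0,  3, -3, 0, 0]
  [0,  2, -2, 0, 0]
x^3

The characteristic polynomial is χ_A(x) = x^5, so the eigenvalues are known. The minimal polynomial is
  m_A(x) = Π_λ (x − λ)^{k_λ}
where k_λ is the size of the *largest* Jordan block for λ (equivalently, the smallest k with (A − λI)^k v = 0 for every generalised eigenvector v of λ).

  λ = 0: largest Jordan block has size 3, contributing (x − 0)^3

So m_A(x) = x^3 = x^3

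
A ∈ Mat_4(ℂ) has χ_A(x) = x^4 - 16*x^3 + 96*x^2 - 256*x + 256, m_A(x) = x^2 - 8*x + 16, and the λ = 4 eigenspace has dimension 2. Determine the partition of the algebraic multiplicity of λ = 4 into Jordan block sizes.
Block sizes for λ = 4: [2, 2]

Step 1 — from the characteristic polynomial, algebraic multiplicity of λ = 4 is 4. From dim ker(A − (4)·I) = 2, there are exactly 2 Jordan blocks for λ = 4.
Step 2 — from the minimal polynomial, the factor (x − 4)^2 tells us the largest block for λ = 4 has size 2.
Step 3 — with total size 4, 2 blocks, and largest block 2, the block sizes (in nonincreasing order) are [2, 2].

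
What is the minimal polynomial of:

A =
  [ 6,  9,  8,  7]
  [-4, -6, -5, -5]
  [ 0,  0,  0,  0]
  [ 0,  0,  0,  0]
x^3

The characteristic polynomial is χ_A(x) = x^4, so the eigenvalues are known. The minimal polynomial is
  m_A(x) = Π_λ (x − λ)^{k_λ}
where k_λ is the size of the *largest* Jordan block for λ (equivalently, the smallest k with (A − λI)^k v = 0 for every generalised eigenvector v of λ).

  λ = 0: largest Jordan block has size 3, contributing (x − 0)^3

So m_A(x) = x^3 = x^3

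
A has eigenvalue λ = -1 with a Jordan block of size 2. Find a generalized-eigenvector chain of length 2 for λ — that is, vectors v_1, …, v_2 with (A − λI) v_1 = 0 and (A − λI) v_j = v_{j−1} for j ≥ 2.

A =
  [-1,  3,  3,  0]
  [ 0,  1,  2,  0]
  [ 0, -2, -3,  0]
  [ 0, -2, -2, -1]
A Jordan chain for λ = -1 of length 2:
v_1 = (3, 2, -2, -2)ᵀ
v_2 = (0, 1, 0, 0)ᵀ

Let N = A − (-1)·I. We want v_2 with N^2 v_2 = 0 but N^1 v_2 ≠ 0; then v_{j-1} := N · v_j for j = 2, …, 2.

Pick v_2 = (0, 1, 0, 0)ᵀ.
Then v_1 = N · v_2 = (3, 2, -2, -2)ᵀ.

Sanity check: (A − (-1)·I) v_1 = (0, 0, 0, 0)ᵀ = 0. ✓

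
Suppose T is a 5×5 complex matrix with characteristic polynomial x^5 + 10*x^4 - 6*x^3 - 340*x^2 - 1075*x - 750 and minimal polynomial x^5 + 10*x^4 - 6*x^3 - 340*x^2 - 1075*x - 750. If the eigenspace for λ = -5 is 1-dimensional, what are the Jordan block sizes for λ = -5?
Block sizes for λ = -5: [3]

Step 1 — from the characteristic polynomial, algebraic multiplicity of λ = -5 is 3. From dim ker(T − (-5)·I) = 1, there are exactly 1 Jordan blocks for λ = -5.
Step 2 — from the minimal polynomial, the factor (x + 5)^3 tells us the largest block for λ = -5 has size 3.
Step 3 — with total size 3, 1 blocks, and largest block 3, the block sizes (in nonincreasing order) are [3].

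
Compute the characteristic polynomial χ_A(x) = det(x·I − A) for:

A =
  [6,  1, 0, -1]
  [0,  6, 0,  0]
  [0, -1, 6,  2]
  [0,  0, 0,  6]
x^4 - 24*x^3 + 216*x^2 - 864*x + 1296

Expanding det(x·I − A) (e.g. by cofactor expansion or by noting that A is similar to its Jordan form J, which has the same characteristic polynomial as A) gives
  χ_A(x) = x^4 - 24*x^3 + 216*x^2 - 864*x + 1296
which factors as (x - 6)^4. The eigenvalues (with algebraic multiplicities) are λ = 6 with multiplicity 4.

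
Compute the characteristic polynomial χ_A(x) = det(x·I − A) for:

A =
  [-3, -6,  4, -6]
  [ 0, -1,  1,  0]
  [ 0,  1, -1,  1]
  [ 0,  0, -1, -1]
x^4 + 6*x^3 + 12*x^2 + 10*x + 3

Expanding det(x·I − A) (e.g. by cofactor expansion or by noting that A is similar to its Jordan form J, which has the same characteristic polynomial as A) gives
  χ_A(x) = x^4 + 6*x^3 + 12*x^2 + 10*x + 3
which factors as (x + 1)^3*(x + 3). The eigenvalues (with algebraic multiplicities) are λ = -3 with multiplicity 1, λ = -1 with multiplicity 3.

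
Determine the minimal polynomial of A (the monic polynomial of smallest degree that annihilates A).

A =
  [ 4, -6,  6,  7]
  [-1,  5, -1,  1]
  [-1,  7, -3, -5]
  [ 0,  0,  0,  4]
x^4 - 10*x^3 + 24*x^2 + 32*x - 128

The characteristic polynomial is χ_A(x) = (x - 4)^3*(x + 2), so the eigenvalues are known. The minimal polynomial is
  m_A(x) = Π_λ (x − λ)^{k_λ}
where k_λ is the size of the *largest* Jordan block for λ (equivalently, the smallest k with (A − λI)^k v = 0 for every generalised eigenvector v of λ).

  λ = -2: largest Jordan block has size 1, contributing (x + 2)
  λ = 4: largest Jordan block has size 3, contributing (x − 4)^3

So m_A(x) = (x - 4)^3*(x + 2) = x^4 - 10*x^3 + 24*x^2 + 32*x - 128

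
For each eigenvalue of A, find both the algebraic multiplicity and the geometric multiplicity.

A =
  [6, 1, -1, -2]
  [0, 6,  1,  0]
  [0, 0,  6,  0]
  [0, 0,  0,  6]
λ = 6: alg = 4, geom = 2

Step 1 — factor the characteristic polynomial to read off the algebraic multiplicities:
  χ_A(x) = (x - 6)^4

Step 2 — compute geometric multiplicities via the rank-nullity identity g(λ) = n − rank(A − λI):
  rank(A − (6)·I) = 2, so dim ker(A − (6)·I) = n − 2 = 2

Summary:
  λ = 6: algebraic multiplicity = 4, geometric multiplicity = 2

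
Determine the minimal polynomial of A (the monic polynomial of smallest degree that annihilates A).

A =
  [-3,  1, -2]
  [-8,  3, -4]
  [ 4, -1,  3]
x^2 - 2*x + 1

The characteristic polynomial is χ_A(x) = (x - 1)^3, so the eigenvalues are known. The minimal polynomial is
  m_A(x) = Π_λ (x − λ)^{k_λ}
where k_λ is the size of the *largest* Jordan block for λ (equivalently, the smallest k with (A − λI)^k v = 0 for every generalised eigenvector v of λ).

  λ = 1: largest Jordan block has size 2, contributing (x − 1)^2

So m_A(x) = (x - 1)^2 = x^2 - 2*x + 1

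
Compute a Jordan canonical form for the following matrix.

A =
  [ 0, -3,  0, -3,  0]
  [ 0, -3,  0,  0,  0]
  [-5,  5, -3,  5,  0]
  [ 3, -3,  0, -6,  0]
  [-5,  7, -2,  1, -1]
J_2(-3) ⊕ J_1(-3) ⊕ J_1(-3) ⊕ J_1(-1)

The characteristic polynomial is
  det(x·I − A) = x^5 + 13*x^4 + 66*x^3 + 162*x^2 + 189*x + 81 = (x + 1)*(x + 3)^4

Eigenvalues and multiplicities (the geometric multiplicity of λ is n − rank(A − λI), which equals the number of Jordan blocks for λ):
  λ = -3: algebraic multiplicity = 4, geometric multiplicity = 3
  λ = -1: algebraic multiplicity = 1, geometric multiplicity = 1

Determining the block sizes for each eigenvalue:
  λ = -3: 3 blocks summing to 4 forces exactly one block of size 2 and the rest size 1 → block sizes [2, 1, 1]
  λ = -1: one block (gm = 1), so the single block has size am = 1 → block sizes [1]

Assembling the blocks gives a Jordan form
J =
  [-3,  1,  0,  0,  0]
  [ 0, -3,  0,  0,  0]
  [ 0,  0, -3,  0,  0]
  [ 0,  0,  0, -3,  0]
  [ 0,  0,  0,  0, -1]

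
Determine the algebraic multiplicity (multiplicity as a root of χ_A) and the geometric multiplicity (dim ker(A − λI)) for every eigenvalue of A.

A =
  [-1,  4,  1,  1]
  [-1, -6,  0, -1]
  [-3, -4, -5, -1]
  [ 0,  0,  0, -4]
λ = -4: alg = 4, geom = 2

Step 1 — factor the characteristic polynomial to read off the algebraic multiplicities:
  χ_A(x) = (x + 4)^4

Step 2 — compute geometric multiplicities via the rank-nullity identity g(λ) = n − rank(A − λI):
  rank(A − (-4)·I) = 2, so dim ker(A − (-4)·I) = n − 2 = 2

Summary:
  λ = -4: algebraic multiplicity = 4, geometric multiplicity = 2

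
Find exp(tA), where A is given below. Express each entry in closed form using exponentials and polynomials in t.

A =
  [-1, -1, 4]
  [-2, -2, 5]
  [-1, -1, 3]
e^{tA} =
  [-t^2/2 - t + 1, -t^2/2 - t, 3*t^2/2 + 4*t]
  [t^2/2 - 2*t, t^2/2 - 2*t + 1, -3*t^2/2 + 5*t]
  [-t, -t, 3*t + 1]

Strategy: write A = P · J · P⁻¹ where J is a Jordan canonical form, so e^{tA} = P · e^{tJ} · P⁻¹, and e^{tJ} can be computed block-by-block.

A has Jordan form
J =
  [0, 1, 0]
  [0, 0, 1]
  [0, 0, 0]
(up to reordering of blocks).

Per-block formulas:
  For a 3×3 Jordan block J_3(0): exp(t · J_3(0)) = e^(0t)·(I + t·N + (t^2/2)·N^2), where N is the 3×3 nilpotent shift.

After assembling e^{tJ} and conjugating by P, we get:

e^{tA} =
  [-t^2/2 - t + 1, -t^2/2 - t, 3*t^2/2 + 4*t]
  [t^2/2 - 2*t, t^2/2 - 2*t + 1, -3*t^2/2 + 5*t]
  [-t, -t, 3*t + 1]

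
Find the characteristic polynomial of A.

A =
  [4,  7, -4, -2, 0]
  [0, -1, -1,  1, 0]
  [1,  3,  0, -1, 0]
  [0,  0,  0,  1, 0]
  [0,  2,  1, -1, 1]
x^5 - 5*x^4 + 10*x^3 - 10*x^2 + 5*x - 1

Expanding det(x·I − A) (e.g. by cofactor expansion or by noting that A is similar to its Jordan form J, which has the same characteristic polynomial as A) gives
  χ_A(x) = x^5 - 5*x^4 + 10*x^3 - 10*x^2 + 5*x - 1
which factors as (x - 1)^5. The eigenvalues (with algebraic multiplicities) are λ = 1 with multiplicity 5.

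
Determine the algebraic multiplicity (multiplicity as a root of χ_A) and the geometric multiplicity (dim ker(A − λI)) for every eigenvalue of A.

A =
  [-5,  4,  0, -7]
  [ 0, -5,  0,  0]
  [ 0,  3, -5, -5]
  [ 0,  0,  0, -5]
λ = -5: alg = 4, geom = 2

Step 1 — factor the characteristic polynomial to read off the algebraic multiplicities:
  χ_A(x) = (x + 5)^4

Step 2 — compute geometric multiplicities via the rank-nullity identity g(λ) = n − rank(A − λI):
  rank(A − (-5)·I) = 2, so dim ker(A − (-5)·I) = n − 2 = 2

Summary:
  λ = -5: algebraic multiplicity = 4, geometric multiplicity = 2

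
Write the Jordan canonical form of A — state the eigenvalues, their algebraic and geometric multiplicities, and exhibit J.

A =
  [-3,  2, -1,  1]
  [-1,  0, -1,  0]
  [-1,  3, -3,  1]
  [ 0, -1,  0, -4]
J_2(-3) ⊕ J_2(-2)

The characteristic polynomial is
  det(x·I − A) = x^4 + 10*x^3 + 37*x^2 + 60*x + 36 = (x + 2)^2*(x + 3)^2

Eigenvalues and multiplicities (the geometric multiplicity of λ is n − rank(A − λI), which equals the number of Jordan blocks for λ):
  λ = -3: algebraic multiplicity = 2, geometric multiplicity = 1
  λ = -2: algebraic multiplicity = 2, geometric multiplicity = 1

Determining the block sizes for each eigenvalue:
  λ = -3: one block (gm = 1), so the single block has size am = 2 → block sizes [2]
  λ = -2: one block (gm = 1), so the single block has size am = 2 → block sizes [2]

Assembling the blocks gives a Jordan form
J =
  [-3,  1,  0,  0]
  [ 0, -3,  0,  0]
  [ 0,  0, -2,  1]
  [ 0,  0,  0, -2]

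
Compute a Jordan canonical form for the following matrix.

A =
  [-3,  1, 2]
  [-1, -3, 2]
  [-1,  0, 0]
J_3(-2)

The characteristic polynomial is
  det(x·I − A) = x^3 + 6*x^2 + 12*x + 8 = (x + 2)^3

Eigenvalues and multiplicities (the geometric multiplicity of λ is n − rank(A − λI), which equals the number of Jordan blocks for λ):
  λ = -2: algebraic multiplicity = 3, geometric multiplicity = 1

Determining the block sizes for each eigenvalue:
  λ = -2: one block (gm = 1), so the single block has size am = 3 → block sizes [3]

Assembling the blocks gives a Jordan form
J =
  [-2,  1,  0]
  [ 0, -2,  1]
  [ 0,  0, -2]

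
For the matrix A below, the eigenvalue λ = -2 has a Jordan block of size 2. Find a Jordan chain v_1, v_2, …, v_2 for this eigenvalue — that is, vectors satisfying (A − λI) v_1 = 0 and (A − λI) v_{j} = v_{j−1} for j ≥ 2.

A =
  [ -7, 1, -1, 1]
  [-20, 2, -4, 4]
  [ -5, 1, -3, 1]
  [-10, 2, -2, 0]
A Jordan chain for λ = -2 of length 2:
v_1 = (-5, -20, -5, -10)ᵀ
v_2 = (1, 0, 0, 0)ᵀ

Let N = A − (-2)·I. We want v_2 with N^2 v_2 = 0 but N^1 v_2 ≠ 0; then v_{j-1} := N · v_j for j = 2, …, 2.

Pick v_2 = (1, 0, 0, 0)ᵀ.
Then v_1 = N · v_2 = (-5, -20, -5, -10)ᵀ.

Sanity check: (A − (-2)·I) v_1 = (0, 0, 0, 0)ᵀ = 0. ✓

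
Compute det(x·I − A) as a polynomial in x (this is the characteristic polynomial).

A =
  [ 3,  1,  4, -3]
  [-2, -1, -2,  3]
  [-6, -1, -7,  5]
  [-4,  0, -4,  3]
x^4 + 2*x^3 - 2*x - 1

Expanding det(x·I − A) (e.g. by cofactor expansion or by noting that A is similar to its Jordan form J, which has the same characteristic polynomial as A) gives
  χ_A(x) = x^4 + 2*x^3 - 2*x - 1
which factors as (x - 1)*(x + 1)^3. The eigenvalues (with algebraic multiplicities) are λ = -1 with multiplicity 3, λ = 1 with multiplicity 1.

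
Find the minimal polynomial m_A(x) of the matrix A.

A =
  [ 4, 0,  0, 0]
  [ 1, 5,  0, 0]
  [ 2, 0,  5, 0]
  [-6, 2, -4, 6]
x^3 - 15*x^2 + 74*x - 120

The characteristic polynomial is χ_A(x) = (x - 6)*(x - 5)^2*(x - 4), so the eigenvalues are known. The minimal polynomial is
  m_A(x) = Π_λ (x − λ)^{k_λ}
where k_λ is the size of the *largest* Jordan block for λ (equivalently, the smallest k with (A − λI)^k v = 0 for every generalised eigenvector v of λ).

  λ = 4: largest Jordan block has size 1, contributing (x − 4)
  λ = 5: largest Jordan block has size 1, contributing (x − 5)
  λ = 6: largest Jordan block has size 1, contributing (x − 6)

So m_A(x) = (x - 6)*(x - 5)*(x - 4) = x^3 - 15*x^2 + 74*x - 120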